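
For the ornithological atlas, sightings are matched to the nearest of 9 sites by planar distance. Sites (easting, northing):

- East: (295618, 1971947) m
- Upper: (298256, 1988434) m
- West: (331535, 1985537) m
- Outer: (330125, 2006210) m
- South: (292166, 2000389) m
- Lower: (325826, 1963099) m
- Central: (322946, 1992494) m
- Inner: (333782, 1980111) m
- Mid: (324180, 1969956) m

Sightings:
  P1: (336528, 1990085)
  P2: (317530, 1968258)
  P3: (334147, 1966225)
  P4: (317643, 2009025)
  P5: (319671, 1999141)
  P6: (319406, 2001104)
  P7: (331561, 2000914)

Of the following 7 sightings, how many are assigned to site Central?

P1 → West
P2 → Mid
P3 → Lower
P4 → Outer
P5 → Central
P6 → Central
P7 → Outer
2 of the 7 go to Central.

2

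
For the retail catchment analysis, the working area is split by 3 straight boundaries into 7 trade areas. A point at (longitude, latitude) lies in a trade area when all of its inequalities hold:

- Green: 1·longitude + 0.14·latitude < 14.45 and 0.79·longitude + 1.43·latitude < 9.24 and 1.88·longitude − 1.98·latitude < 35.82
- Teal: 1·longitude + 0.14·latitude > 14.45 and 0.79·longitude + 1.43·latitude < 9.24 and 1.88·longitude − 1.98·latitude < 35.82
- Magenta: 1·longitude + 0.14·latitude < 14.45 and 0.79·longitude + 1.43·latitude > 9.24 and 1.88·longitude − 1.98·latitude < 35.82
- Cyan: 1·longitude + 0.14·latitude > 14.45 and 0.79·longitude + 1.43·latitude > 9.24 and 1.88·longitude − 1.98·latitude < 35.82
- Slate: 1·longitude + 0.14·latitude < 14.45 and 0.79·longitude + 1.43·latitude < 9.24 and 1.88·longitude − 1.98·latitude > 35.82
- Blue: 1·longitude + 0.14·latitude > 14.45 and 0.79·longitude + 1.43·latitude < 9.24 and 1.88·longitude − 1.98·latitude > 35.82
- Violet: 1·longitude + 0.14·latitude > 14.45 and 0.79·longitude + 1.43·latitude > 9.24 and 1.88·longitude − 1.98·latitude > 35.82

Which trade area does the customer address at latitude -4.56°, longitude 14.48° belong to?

1·14.48 + 0.14·-4.56 = 13.842, which is < 14.45
0.79·14.48 + 1.43·-4.56 = 4.918, which is < 9.24
1.88·14.48 − 1.98·-4.56 = 36.251, which is > 35.82
This sign pattern matches Slate.

Slate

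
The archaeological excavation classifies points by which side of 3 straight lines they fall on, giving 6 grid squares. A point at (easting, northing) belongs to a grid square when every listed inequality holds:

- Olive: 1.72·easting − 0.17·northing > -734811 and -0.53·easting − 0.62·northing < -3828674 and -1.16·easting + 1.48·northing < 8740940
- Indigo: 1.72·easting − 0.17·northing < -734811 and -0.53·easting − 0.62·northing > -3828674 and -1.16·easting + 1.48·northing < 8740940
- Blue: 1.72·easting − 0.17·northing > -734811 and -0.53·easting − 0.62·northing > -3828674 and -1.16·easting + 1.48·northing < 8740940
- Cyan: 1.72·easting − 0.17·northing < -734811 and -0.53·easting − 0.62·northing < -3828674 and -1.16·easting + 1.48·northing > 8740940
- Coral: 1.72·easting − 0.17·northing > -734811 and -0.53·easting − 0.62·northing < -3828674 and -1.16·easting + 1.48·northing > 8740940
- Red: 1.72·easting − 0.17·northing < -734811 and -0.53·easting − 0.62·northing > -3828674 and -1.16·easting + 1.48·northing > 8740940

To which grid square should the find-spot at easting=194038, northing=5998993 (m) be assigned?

Blue

1.72·194038 − 0.17·5998993 = -686083.450, which is > -734811
-0.53·194038 − 0.62·5998993 = -3822215.800, which is > -3828674
-1.16·194038 + 1.48·5998993 = 8653425.560, which is < 8740940
This sign pattern matches Blue.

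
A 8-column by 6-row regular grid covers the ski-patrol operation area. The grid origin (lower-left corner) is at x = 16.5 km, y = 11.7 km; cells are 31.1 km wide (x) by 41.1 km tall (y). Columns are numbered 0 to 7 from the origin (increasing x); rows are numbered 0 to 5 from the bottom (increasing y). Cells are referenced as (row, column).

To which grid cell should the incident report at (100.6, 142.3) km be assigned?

(3, 2)

Column index: ⌊(100.6 − 16.5) / 31.1⌋ = ⌊2.704⌋ = 2
Row offset from origin: ⌊(142.3 − 11.7) / 41.1⌋ = ⌊3.178⌋ = 3 → row 3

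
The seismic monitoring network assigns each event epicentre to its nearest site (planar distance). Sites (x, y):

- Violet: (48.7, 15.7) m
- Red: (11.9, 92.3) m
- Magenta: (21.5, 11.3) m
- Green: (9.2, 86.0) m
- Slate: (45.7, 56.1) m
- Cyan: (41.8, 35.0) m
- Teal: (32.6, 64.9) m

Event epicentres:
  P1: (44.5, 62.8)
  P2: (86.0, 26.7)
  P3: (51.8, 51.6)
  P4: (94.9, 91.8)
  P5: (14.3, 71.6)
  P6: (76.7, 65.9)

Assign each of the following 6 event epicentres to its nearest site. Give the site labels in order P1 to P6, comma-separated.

Slate, Violet, Slate, Slate, Green, Slate

P1 → Slate (d²=46.33)
P2 → Violet (d²=1512.29)
P3 → Slate (d²=57.46)
P4 → Slate (d²=3695.13)
P5 → Green (d²=233.37)
P6 → Slate (d²=1057.04)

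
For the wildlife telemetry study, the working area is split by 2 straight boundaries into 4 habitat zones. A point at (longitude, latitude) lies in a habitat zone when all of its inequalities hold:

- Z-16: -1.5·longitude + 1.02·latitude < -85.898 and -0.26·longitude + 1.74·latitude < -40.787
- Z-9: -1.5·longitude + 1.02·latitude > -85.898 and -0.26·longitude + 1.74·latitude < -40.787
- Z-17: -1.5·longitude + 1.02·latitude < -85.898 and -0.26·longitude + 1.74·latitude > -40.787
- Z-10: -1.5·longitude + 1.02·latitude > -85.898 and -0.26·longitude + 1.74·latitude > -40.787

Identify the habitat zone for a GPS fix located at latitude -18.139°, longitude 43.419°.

Z-9

-1.5·43.419 + 1.02·-18.139 = -83.630, which is > -85.898
-0.26·43.419 + 1.74·-18.139 = -42.851, which is < -40.787
This sign pattern matches Z-9.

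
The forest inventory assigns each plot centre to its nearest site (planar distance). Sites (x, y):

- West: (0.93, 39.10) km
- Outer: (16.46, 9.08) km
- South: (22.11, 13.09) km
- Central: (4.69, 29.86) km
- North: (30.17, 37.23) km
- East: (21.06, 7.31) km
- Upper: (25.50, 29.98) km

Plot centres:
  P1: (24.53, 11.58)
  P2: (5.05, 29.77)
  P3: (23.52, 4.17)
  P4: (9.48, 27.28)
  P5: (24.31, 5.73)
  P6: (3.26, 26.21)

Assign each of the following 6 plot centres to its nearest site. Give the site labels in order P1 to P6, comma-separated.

P1 → South (d²=8.14)
P2 → Central (d²=0.14)
P3 → East (d²=15.91)
P4 → Central (d²=29.60)
P5 → East (d²=13.06)
P6 → Central (d²=15.37)

South, Central, East, Central, East, Central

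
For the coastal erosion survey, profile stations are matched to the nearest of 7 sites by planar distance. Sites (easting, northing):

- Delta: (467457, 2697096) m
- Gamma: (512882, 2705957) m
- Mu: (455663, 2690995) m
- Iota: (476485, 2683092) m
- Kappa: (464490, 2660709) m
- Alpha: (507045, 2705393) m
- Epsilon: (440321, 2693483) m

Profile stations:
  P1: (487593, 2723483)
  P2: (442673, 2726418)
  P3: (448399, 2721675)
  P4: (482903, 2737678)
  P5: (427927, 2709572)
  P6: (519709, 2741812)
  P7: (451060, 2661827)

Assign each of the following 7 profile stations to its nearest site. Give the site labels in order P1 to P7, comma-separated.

P1 → Alpha (d²=705628404.00)
P2 → Epsilon (d²=1090246129.00)
P3 → Epsilon (d²=860042948.00)
P4 → Alpha (d²=1625157389.00)
P5 → Epsilon (d²=412467157.00)
P6 → Gamma (d²=1332188954.00)
P7 → Kappa (d²=181614824.00)

Alpha, Epsilon, Epsilon, Alpha, Epsilon, Gamma, Kappa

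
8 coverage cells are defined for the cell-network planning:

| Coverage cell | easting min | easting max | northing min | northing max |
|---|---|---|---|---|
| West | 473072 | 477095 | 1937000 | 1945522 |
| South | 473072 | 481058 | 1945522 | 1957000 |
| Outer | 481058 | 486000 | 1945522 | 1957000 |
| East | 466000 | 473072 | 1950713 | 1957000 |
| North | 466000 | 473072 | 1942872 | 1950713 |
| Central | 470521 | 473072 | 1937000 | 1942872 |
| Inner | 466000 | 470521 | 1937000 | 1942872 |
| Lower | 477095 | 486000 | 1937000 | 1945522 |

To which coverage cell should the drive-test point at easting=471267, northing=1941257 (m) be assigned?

The point has easting = 471267 and northing = 1941257.
Only Central satisfies 470521 ≤ easting ≤ 473072 and 1937000 ≤ northing ≤ 1942872.

Central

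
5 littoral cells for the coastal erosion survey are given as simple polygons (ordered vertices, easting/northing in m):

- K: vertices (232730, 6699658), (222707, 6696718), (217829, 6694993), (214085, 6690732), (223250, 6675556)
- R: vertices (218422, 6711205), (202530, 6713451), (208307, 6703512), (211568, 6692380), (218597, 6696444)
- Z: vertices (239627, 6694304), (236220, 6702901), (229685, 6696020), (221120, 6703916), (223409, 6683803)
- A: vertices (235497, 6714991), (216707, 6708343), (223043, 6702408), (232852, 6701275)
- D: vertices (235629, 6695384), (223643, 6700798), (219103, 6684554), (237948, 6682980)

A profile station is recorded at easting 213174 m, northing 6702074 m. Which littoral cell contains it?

Cast a ray rightward from (213174, 6702074). For each polygon, the edges (by vertex number in listed order) whose endpoints lie on opposite sides of northing = 6702074, where each meets that height, and whether that is right or left of the point:
K: no edge straddles that height → 0 crossings.
R: 3–4 at easting≈208728.2 (left), 5–1 at easting≈218530.3 (right) → 1 crossing.
Z: 1–2 at easting≈236547.7 (right), 2–3 at easting≈235434.6 (right), 3–4 at easting≈223118.1 (right), 4–5 at easting≈221329.6 (right) → 4 crossings.
A: 3–4 at easting≈225934.6 (right), 4–1 at easting≈233006.1 (right) → 2 crossings.
D: no edge straddles that height → 0 crossings.
Only R has an odd count, so the point is inside R.

R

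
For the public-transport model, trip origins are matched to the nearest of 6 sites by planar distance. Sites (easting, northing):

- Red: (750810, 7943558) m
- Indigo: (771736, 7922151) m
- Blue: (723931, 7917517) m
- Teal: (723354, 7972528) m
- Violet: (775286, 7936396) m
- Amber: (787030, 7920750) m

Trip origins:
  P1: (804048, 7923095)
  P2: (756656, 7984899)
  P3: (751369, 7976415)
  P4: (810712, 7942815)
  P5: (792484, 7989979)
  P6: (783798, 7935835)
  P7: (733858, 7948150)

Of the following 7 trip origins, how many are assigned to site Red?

P1 → Amber
P2 → Teal
P3 → Teal
P4 → Amber
P5 → Violet
P6 → Violet
P7 → Red
1 of the 7 goes to Red.

1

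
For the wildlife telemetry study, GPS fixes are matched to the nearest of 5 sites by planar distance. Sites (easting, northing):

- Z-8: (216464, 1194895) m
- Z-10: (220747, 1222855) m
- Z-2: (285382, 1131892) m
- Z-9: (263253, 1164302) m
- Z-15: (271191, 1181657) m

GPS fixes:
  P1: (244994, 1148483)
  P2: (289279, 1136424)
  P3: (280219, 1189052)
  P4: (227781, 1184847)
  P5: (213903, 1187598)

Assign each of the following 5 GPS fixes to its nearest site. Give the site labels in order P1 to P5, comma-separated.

P1 → Z-9 (d²=583631842.00)
P2 → Z-2 (d²=35725633.00)
P3 → Z-15 (d²=136190809.00)
P4 → Z-8 (d²=229036793.00)
P5 → Z-8 (d²=59804930.00)

Z-9, Z-2, Z-15, Z-8, Z-8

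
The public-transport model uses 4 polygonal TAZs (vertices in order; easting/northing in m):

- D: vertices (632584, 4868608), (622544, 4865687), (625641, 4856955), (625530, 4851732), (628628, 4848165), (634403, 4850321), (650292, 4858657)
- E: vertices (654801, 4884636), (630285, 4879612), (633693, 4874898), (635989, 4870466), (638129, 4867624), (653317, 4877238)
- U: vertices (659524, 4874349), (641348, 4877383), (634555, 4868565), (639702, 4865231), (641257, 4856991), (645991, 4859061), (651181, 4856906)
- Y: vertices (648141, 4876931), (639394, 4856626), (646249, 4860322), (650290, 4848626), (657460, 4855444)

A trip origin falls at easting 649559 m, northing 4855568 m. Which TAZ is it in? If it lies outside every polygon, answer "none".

Y

Cast a ray rightward from (649559, 4855568). For each polygon, the edges (by vertex number in listed order) whose endpoints lie on opposite sides of northing = 4855568, where each meets that height, and whether that is right or left of the point:
D: 3–4 at easting≈625611.5 (left), 6–7 at easting≈644404.1 (left) → 0 crossings.
E: no edge straddles that height → 0 crossings.
U: no edge straddles that height → 0 crossings.
Y: 3–4 at easting≈647891.5 (left), 5–1 at easting≈657406.2 (right) → 1 crossing.
Only Y has an odd count, so the point is inside Y.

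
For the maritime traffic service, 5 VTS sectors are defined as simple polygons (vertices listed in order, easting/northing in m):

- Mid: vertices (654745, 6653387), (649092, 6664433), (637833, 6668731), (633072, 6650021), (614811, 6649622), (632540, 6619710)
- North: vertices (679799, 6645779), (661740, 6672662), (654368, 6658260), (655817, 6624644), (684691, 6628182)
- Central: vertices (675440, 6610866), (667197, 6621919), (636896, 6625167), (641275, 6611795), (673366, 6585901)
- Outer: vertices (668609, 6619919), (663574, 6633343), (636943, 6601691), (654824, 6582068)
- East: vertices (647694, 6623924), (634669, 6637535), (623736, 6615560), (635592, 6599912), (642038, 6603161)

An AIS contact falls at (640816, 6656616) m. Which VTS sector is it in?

Mid

Cast a ray rightward from (640816, 6656616). For each polygon, the edges (by vertex number in listed order) whose endpoints lie on opposite sides of northing = 6656616, where each meets that height, and whether that is right or left of the point:
Mid: 1–2 at easting≈653092.5 (right), 3–4 at easting≈634750.2 (left) → 1 crossing.
North: 1–2 at easting≈672519.1 (right), 3–4 at easting≈654438.9 (right) → 2 crossings.
Central: no edge straddles that height → 0 crossings.
Outer: no edge straddles that height → 0 crossings.
East: no edge straddles that height → 0 crossings.
Only Mid has an odd count, so the point is inside Mid.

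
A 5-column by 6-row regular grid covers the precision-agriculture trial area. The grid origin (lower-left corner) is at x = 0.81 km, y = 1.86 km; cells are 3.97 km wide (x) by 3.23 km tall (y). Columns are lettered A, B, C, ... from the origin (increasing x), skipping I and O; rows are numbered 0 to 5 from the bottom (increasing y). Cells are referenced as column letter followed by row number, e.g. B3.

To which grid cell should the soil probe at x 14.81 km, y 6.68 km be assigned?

D1

Column index: ⌊(14.81 − 0.81) / 3.97⌋ = ⌊3.526⌋ = 3 → column D
Row offset from origin: ⌊(6.68 − 1.86) / 3.23⌋ = ⌊1.492⌋ = 1 → row 1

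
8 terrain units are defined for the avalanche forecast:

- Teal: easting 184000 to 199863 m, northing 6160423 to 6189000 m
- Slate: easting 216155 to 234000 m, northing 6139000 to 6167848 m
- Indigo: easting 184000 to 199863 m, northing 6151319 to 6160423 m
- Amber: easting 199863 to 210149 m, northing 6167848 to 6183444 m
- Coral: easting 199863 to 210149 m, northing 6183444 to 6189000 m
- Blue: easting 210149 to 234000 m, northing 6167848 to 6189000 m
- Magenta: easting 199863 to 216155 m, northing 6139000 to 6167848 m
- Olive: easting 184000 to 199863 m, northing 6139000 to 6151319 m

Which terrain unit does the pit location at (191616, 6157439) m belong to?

The point has easting = 191616 and northing = 6157439.
Only Indigo satisfies 184000 ≤ easting ≤ 199863 and 6151319 ≤ northing ≤ 6160423.

Indigo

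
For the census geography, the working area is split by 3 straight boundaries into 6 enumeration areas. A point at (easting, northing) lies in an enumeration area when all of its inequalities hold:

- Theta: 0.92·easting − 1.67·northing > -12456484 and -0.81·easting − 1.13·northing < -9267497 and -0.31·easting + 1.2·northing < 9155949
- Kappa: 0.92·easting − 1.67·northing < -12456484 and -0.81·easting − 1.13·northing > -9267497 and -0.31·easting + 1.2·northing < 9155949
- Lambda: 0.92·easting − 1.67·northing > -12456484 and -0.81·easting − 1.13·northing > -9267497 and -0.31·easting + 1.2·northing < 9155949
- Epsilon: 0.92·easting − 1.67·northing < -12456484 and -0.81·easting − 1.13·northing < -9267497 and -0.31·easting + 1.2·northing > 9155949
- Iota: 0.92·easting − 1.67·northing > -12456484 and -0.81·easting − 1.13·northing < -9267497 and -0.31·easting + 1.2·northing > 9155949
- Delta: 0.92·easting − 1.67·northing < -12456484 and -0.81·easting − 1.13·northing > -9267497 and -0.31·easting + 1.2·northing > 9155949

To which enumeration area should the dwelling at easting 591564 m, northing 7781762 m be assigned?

0.92·591564 − 1.67·7781762 = -12451303.660, which is > -12456484
-0.81·591564 − 1.13·7781762 = -9272557.900, which is < -9267497
-0.31·591564 + 1.2·7781762 = 9154729.560, which is < 9155949
This sign pattern matches Theta.

Theta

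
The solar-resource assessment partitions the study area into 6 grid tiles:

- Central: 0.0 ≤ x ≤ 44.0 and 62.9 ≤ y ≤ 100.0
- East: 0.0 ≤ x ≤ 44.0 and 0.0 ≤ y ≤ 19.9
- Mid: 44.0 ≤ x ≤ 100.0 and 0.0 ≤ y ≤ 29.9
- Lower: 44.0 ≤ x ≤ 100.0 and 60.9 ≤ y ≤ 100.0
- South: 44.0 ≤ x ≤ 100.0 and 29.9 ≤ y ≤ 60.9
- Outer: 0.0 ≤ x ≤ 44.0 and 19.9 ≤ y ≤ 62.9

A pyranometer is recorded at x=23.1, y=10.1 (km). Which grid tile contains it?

East

The point has x = 23.1 and y = 10.1.
Only East satisfies 0.0 ≤ x ≤ 44.0 and 0.0 ≤ y ≤ 19.9.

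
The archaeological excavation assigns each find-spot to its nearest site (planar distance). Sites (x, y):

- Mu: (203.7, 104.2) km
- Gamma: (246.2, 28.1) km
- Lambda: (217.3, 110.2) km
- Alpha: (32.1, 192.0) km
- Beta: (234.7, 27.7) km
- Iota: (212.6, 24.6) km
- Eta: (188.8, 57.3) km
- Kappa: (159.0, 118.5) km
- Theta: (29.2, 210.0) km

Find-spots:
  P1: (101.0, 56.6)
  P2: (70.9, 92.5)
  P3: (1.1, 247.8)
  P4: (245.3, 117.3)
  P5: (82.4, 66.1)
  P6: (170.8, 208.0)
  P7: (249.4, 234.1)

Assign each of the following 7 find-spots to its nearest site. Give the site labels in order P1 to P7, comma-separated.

P1 → Kappa (d²=7195.61)
P2 → Kappa (d²=8437.61)
P3 → Theta (d²=2218.45)
P4 → Lambda (d²=834.41)
P5 → Kappa (d²=8613.32)
P6 → Kappa (d²=8149.49)
P7 → Lambda (d²=16381.62)

Kappa, Kappa, Theta, Lambda, Kappa, Kappa, Lambda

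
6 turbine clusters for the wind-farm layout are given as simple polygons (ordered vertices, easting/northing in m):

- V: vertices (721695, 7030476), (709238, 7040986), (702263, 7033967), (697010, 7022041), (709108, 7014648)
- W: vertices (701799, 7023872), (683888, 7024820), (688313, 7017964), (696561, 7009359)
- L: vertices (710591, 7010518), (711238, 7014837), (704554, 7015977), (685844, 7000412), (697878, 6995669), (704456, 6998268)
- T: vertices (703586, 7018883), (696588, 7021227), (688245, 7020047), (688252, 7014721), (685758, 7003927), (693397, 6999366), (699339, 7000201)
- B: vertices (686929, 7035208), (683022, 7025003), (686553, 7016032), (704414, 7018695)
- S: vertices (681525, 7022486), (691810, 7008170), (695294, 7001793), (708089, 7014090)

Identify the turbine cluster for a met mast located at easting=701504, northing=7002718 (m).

Cast a ray rightward from (701504, 7002718). For each polygon, the edges (by vertex number in listed order) whose endpoints lie on opposite sides of northing = 7002718, where each meets that height, and whether that is right or left of the point:
V: no edge straddles that height → 0 crossings.
W: no edge straddles that height → 0 crossings.
L: 3–4 at easting≈688615.9 (left), 6–1 at easting≈706684.6 (right) → 1 crossing.
T: 5–6 at easting≈687782.9 (left), 7–1 at easting≈699911.2 (left) → 0 crossings.
B: no edge straddles that height → 0 crossings.
S: 2–3 at easting≈694788.6 (left), 3–4 at easting≈696256.5 (left) → 0 crossings.
Only L has an odd count, so the point is inside L.

L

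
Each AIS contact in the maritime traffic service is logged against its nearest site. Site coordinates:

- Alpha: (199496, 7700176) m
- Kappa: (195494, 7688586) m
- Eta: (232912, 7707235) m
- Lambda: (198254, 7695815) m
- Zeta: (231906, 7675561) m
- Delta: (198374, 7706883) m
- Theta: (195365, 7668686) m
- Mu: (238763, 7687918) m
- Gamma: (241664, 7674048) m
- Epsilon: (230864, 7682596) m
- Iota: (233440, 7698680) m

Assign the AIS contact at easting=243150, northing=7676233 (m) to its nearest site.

Squared distances to each site:
Alpha: 2478938965.000; Kappa: 2423690945.000; Eta: 1065940648.000; Lambda: 2399105540.000; Zeta: 126879120.000; Delta: 2944312676.000; Theta: 2340363434.000; Mu: 155784994.000; Gamma: 6982421.000; Epsilon: 191433565.000; Iota: 598151909.000.
Minimum at Gamma.

Gamma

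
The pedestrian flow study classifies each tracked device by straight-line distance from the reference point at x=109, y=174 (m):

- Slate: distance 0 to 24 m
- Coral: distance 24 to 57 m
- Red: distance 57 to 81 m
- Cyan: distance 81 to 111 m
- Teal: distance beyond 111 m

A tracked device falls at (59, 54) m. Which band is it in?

Teal

Distance = √((59−109)² + (54−174)²) = √(2500.000 + 14400.000) = 130.000 m.
111 ≤ 130.000 < ∞ → Teal.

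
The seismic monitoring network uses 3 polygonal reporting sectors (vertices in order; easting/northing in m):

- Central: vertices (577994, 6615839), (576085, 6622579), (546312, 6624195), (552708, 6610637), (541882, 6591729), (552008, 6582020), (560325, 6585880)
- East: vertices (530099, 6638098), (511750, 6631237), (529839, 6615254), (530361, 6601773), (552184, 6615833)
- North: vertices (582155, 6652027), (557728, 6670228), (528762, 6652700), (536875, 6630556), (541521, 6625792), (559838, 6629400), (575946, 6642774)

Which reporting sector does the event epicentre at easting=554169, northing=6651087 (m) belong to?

North

Cast a ray rightward from (554169, 6651087). For each polygon, the edges (by vertex number in listed order) whose endpoints lie on opposite sides of northing = 6651087, where each meets that height, and whether that is right or left of the point:
Central: no edge straddles that height → 0 crossings.
East: no edge straddles that height → 0 crossings.
North: 3–4 at easting≈529353.0 (left), 7–1 at easting≈581524.2 (right) → 1 crossing.
Only North has an odd count, so the point is inside North.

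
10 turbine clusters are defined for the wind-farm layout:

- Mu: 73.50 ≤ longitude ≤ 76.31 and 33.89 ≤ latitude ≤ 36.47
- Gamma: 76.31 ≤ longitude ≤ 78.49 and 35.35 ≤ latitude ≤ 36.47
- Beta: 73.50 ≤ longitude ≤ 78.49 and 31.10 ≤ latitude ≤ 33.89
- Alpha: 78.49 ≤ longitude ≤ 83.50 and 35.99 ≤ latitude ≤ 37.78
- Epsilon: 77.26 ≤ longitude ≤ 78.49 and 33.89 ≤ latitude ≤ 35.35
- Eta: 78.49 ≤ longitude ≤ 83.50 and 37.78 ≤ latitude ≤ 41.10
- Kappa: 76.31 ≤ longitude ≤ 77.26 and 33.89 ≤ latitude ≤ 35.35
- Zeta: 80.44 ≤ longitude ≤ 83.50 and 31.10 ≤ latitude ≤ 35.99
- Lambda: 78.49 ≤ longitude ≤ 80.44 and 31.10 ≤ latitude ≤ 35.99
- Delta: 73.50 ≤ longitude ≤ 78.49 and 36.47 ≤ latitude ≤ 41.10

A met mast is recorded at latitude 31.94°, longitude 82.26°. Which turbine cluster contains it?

Zeta

The point has longitude = 82.26 and latitude = 31.94.
Only Zeta satisfies 80.44 ≤ longitude ≤ 83.50 and 31.10 ≤ latitude ≤ 35.99.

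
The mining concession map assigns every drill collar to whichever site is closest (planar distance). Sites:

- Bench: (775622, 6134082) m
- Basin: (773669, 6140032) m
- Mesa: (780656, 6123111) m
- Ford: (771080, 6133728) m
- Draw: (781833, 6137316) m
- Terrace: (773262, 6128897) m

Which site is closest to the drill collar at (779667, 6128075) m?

Mesa

Squared distances to each site:
Bench: 52446074.000; Basin: 178945853.000; Mesa: 25619417.000; Ford: 105692978.000; Draw: 90087637.000; Terrace: 41699709.000.
Minimum at Mesa.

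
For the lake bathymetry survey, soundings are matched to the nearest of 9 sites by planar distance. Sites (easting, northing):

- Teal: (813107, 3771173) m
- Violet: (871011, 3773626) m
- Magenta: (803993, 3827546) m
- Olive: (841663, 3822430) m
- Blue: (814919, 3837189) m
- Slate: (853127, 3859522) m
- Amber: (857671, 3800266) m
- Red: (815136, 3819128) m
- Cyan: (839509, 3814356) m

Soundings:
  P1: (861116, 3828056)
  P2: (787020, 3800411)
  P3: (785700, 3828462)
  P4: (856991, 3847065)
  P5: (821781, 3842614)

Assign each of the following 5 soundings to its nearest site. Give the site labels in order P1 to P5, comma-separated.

P1 → Olive (d²=410071085.00)
P2 → Magenta (d²=1024390954.00)
P3 → Magenta (d²=335472905.00)
P4 → Slate (d²=170107345.00)
P5 → Blue (d²=76517669.00)

Olive, Magenta, Magenta, Slate, Blue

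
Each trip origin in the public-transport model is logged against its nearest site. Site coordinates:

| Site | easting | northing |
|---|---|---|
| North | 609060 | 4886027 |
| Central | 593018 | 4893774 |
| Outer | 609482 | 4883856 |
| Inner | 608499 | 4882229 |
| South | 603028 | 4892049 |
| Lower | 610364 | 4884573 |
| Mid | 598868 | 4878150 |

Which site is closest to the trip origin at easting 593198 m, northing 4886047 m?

Squared distances to each site:
North: 251603444.000; Central: 59738929.000; Outer: 269969137.000; Inner: 248697725.000; South: 132652904.000; Lower: 296844232.000; Mid: 94511509.000.
Minimum at Central.

Central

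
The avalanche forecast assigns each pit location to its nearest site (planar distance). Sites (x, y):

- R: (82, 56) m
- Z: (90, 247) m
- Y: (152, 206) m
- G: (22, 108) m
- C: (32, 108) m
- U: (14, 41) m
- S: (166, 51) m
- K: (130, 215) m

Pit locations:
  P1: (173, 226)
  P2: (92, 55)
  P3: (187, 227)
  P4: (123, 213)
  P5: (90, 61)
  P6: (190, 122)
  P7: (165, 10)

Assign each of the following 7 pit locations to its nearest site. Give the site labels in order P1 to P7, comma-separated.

Y, R, Y, K, R, S, S

P1 → Y (d²=841.00)
P2 → R (d²=101.00)
P3 → Y (d²=1666.00)
P4 → K (d²=53.00)
P5 → R (d²=89.00)
P6 → S (d²=5617.00)
P7 → S (d²=1682.00)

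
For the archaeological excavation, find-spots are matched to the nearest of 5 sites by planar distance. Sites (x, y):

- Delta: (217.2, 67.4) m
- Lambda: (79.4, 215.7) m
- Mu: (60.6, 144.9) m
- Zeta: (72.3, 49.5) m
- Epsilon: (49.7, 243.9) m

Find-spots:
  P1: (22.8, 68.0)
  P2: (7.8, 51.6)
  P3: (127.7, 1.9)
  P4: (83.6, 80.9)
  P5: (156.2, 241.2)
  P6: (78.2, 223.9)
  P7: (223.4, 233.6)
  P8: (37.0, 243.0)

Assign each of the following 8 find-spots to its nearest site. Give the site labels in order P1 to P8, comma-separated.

Zeta, Zeta, Zeta, Zeta, Lambda, Lambda, Lambda, Epsilon

P1 → Zeta (d²=2792.50)
P2 → Zeta (d²=4164.66)
P3 → Zeta (d²=5334.92)
P4 → Zeta (d²=1113.65)
P5 → Lambda (d²=6548.49)
P6 → Lambda (d²=68.68)
P7 → Lambda (d²=21056.41)
P8 → Epsilon (d²=162.10)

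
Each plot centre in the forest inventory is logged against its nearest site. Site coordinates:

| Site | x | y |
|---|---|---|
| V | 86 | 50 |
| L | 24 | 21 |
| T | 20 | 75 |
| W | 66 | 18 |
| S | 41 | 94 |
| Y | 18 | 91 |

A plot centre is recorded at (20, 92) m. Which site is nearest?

Squared distances to each site:
V: 6120.000; L: 5057.000; T: 289.000; W: 7592.000; S: 445.000; Y: 5.000.
Minimum at Y.

Y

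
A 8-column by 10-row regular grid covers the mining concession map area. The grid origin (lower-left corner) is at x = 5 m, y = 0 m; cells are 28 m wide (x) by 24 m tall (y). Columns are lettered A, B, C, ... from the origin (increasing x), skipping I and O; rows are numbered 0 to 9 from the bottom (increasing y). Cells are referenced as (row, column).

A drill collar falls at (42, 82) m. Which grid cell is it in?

Column index: ⌊(42 − 5) / 28⌋ = ⌊1.321⌋ = 1 → column B
Row offset from origin: ⌊(82 − 0) / 24⌋ = ⌊3.417⌋ = 3 → row 3

(3, B)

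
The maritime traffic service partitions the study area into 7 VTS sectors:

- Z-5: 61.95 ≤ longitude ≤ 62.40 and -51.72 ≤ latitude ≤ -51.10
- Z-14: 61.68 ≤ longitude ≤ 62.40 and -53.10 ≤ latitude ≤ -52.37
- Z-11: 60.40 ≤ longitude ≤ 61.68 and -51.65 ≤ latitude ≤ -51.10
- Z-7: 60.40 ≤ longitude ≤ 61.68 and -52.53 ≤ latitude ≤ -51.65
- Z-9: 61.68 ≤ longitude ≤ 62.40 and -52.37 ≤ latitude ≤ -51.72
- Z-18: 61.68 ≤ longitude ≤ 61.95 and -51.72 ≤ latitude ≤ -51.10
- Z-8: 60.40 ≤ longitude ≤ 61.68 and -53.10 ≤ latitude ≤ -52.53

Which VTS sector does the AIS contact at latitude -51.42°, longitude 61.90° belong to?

Z-18

The point has longitude = 61.90 and latitude = -51.42.
Only Z-18 satisfies 61.68 ≤ longitude ≤ 61.95 and -51.72 ≤ latitude ≤ -51.10.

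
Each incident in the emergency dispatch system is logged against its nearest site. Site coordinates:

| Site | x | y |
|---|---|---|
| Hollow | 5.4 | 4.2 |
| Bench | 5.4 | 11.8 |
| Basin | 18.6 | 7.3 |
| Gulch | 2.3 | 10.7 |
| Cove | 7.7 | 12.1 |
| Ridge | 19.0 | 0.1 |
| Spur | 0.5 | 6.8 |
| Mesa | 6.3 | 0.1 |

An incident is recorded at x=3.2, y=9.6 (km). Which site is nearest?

Squared distances to each site:
Hollow: 34.000; Bench: 9.680; Basin: 242.450; Gulch: 2.020; Cove: 26.500; Ridge: 339.890; Spur: 15.130; Mesa: 99.860.
Minimum at Gulch.

Gulch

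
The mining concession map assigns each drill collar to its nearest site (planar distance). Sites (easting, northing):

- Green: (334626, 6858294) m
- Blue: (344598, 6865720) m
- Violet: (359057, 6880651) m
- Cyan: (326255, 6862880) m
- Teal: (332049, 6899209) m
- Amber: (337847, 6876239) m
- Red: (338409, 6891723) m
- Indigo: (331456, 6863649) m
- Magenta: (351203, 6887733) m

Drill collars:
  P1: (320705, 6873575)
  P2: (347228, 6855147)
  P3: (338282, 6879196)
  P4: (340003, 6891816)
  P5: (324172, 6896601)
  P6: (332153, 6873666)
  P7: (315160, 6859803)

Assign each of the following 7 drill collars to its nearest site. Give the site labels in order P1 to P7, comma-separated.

Cyan, Blue, Amber, Red, Teal, Amber, Cyan

P1 → Cyan (d²=145185525.00)
P2 → Blue (d²=118705229.00)
P3 → Amber (d²=8933074.00)
P4 → Red (d²=2549485.00)
P5 → Teal (d²=68848793.00)
P6 → Amber (d²=39041965.00)
P7 → Cyan (d²=132566954.00)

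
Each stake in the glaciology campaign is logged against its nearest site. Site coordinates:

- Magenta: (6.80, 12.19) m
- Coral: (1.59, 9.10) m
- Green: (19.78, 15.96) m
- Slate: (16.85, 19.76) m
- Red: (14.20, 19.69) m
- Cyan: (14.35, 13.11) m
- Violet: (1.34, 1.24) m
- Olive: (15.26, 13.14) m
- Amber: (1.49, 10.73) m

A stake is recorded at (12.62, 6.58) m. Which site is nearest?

Cyan

Squared distances to each site:
Magenta: 65.344; Coral: 128.011; Green: 139.250; Slate: 191.605; Red: 174.369; Cyan: 45.634; Violet: 155.754; Olive: 50.003; Amber: 141.099.
Minimum at Cyan.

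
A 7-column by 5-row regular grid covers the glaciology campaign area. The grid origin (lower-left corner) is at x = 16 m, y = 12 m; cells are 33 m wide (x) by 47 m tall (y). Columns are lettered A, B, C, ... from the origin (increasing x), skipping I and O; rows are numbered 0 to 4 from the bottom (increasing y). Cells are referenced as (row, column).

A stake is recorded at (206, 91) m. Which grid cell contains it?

Column index: ⌊(206 − 16) / 33⌋ = ⌊5.758⌋ = 5 → column F
Row offset from origin: ⌊(91 − 12) / 47⌋ = ⌊1.681⌋ = 1 → row 1

(1, F)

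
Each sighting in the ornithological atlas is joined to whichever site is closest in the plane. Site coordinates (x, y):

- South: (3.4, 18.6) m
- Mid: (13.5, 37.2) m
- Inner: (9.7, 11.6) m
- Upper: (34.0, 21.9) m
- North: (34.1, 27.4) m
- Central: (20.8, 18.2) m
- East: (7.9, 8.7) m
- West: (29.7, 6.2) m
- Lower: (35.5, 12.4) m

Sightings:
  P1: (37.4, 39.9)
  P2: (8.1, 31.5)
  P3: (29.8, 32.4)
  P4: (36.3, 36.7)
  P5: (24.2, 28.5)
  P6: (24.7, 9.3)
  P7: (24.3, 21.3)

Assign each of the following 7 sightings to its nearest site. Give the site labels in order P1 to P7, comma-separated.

North, Mid, North, North, North, West, Central

P1 → North (d²=167.14)
P2 → Mid (d²=61.65)
P3 → North (d²=43.49)
P4 → North (d²=91.33)
P5 → North (d²=99.22)
P6 → West (d²=34.61)
P7 → Central (d²=21.86)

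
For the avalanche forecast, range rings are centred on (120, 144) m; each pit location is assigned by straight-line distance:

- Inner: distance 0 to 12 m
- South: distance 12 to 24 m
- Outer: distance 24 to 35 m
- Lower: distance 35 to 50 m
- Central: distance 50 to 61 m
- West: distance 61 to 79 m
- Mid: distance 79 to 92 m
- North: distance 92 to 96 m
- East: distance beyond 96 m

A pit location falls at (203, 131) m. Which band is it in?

Distance = √((203−120)² + (131−144)²) = √(6889.000 + 169.000) = 84.012 m.
79 ≤ 84.012 < 92 → Mid.

Mid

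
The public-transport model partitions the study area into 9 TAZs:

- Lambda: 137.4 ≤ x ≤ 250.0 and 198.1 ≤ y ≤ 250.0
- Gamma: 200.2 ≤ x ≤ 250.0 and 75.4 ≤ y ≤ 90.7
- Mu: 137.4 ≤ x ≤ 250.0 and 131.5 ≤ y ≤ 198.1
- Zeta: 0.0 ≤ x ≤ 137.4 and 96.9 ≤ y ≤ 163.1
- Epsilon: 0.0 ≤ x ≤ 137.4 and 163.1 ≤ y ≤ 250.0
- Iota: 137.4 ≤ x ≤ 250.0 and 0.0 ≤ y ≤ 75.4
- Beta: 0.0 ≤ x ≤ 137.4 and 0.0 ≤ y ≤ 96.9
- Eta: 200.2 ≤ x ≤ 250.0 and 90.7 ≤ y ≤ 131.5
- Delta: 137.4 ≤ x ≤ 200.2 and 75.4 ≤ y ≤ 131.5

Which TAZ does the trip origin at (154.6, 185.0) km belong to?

Mu

The point has x = 154.6 and y = 185.0.
Only Mu satisfies 137.4 ≤ x ≤ 250.0 and 131.5 ≤ y ≤ 198.1.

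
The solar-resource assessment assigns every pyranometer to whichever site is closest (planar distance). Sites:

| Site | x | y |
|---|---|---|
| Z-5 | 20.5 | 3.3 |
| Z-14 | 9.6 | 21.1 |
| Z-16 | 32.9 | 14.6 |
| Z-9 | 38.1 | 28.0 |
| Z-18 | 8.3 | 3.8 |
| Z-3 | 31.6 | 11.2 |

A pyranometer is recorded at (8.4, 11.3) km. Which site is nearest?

Squared distances to each site:
Z-5: 210.410; Z-14: 97.480; Z-16: 611.140; Z-9: 1160.980; Z-18: 56.260; Z-3: 538.250.
Minimum at Z-18.

Z-18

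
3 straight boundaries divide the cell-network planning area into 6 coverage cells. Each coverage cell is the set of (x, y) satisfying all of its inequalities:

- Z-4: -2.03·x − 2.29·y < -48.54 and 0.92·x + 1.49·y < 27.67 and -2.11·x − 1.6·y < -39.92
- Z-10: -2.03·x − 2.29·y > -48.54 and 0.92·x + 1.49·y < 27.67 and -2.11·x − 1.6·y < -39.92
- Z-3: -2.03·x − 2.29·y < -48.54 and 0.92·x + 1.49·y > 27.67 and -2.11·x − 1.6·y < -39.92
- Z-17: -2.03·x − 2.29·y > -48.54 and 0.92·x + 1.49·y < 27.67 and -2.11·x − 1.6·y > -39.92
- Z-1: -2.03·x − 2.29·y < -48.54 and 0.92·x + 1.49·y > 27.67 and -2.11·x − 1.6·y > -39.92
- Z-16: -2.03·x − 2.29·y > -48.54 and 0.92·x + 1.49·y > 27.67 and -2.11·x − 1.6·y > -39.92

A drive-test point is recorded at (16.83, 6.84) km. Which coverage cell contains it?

Z-4

-2.03·16.83 − 2.29·6.84 = -49.828, which is < -48.54
0.92·16.83 + 1.49·6.84 = 25.675, which is < 27.67
-2.11·16.83 − 1.6·6.84 = -46.455, which is < -39.92
This sign pattern matches Z-4.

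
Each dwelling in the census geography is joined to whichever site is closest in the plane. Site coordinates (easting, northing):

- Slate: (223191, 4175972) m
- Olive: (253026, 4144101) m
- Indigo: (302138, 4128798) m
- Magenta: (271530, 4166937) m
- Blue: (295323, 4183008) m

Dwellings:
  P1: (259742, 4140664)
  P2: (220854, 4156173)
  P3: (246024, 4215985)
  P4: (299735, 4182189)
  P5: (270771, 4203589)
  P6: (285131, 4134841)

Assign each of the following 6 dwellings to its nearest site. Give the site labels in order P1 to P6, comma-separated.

Olive, Slate, Slate, Blue, Blue, Indigo

P1 → Olive (d²=56917625.00)
P2 → Slate (d²=397461970.00)
P3 → Slate (d²=2122386058.00)
P4 → Blue (d²=20136505.00)
P5 → Blue (d²=1026378265.00)
P6 → Indigo (d²=325755898.00)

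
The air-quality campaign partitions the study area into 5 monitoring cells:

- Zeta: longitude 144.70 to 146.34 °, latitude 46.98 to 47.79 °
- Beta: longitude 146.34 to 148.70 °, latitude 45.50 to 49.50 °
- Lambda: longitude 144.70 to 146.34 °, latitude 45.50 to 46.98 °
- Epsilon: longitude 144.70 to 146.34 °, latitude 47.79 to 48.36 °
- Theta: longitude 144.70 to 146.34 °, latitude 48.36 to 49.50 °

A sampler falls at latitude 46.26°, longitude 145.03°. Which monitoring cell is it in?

The point has longitude = 145.03 and latitude = 46.26.
Only Lambda satisfies 144.70 ≤ longitude ≤ 146.34 and 45.50 ≤ latitude ≤ 46.98.

Lambda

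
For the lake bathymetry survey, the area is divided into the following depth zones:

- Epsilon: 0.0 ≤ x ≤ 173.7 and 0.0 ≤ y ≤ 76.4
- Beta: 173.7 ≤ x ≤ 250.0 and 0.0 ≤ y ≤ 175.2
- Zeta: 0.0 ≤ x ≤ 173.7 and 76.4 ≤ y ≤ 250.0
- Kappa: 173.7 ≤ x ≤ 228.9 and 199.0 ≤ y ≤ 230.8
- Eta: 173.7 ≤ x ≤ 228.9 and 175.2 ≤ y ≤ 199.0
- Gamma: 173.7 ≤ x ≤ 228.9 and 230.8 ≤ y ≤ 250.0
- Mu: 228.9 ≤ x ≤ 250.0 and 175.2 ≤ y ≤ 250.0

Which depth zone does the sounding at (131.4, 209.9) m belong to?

Zeta

The point has x = 131.4 and y = 209.9.
Only Zeta satisfies 0.0 ≤ x ≤ 173.7 and 76.4 ≤ y ≤ 250.0.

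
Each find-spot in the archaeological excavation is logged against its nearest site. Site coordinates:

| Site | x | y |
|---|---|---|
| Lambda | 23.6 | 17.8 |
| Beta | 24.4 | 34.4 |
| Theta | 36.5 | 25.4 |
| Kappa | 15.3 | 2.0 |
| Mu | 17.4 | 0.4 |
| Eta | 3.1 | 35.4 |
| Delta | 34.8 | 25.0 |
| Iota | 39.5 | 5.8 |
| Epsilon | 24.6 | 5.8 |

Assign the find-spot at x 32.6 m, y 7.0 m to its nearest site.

Iota

Squared distances to each site:
Lambda: 197.640; Beta: 818.000; Theta: 353.770; Kappa: 324.290; Mu: 274.600; Eta: 1676.810; Delta: 328.840; Iota: 49.050; Epsilon: 65.440.
Minimum at Iota.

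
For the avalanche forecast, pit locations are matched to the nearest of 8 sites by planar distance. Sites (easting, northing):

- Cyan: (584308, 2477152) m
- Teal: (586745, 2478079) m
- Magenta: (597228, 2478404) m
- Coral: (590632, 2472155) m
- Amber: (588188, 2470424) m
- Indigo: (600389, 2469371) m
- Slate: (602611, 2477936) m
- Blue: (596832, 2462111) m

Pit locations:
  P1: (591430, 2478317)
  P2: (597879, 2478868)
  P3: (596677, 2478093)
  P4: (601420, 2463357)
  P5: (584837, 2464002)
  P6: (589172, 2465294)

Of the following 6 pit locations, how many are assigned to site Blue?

1

P1 → Teal
P2 → Magenta
P3 → Magenta
P4 → Blue
P5 → Amber
P6 → Amber
1 of the 6 goes to Blue.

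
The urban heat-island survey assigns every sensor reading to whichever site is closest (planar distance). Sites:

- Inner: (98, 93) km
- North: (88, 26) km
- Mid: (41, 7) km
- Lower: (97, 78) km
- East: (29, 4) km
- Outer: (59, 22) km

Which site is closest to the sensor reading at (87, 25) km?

North

Squared distances to each site:
Inner: 4745.000; North: 2.000; Mid: 2440.000; Lower: 2909.000; East: 3805.000; Outer: 793.000.
Minimum at North.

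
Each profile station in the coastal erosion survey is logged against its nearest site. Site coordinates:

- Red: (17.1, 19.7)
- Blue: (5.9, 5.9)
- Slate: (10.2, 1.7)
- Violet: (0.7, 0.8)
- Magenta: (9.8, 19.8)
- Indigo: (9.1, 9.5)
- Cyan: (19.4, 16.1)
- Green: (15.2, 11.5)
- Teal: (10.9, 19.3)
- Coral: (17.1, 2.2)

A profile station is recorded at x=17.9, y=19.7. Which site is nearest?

Squared distances to each site:
Red: 0.640; Blue: 334.440; Slate: 383.290; Violet: 653.050; Magenta: 65.620; Indigo: 181.480; Cyan: 15.210; Green: 74.530; Teal: 49.160; Coral: 306.890.
Minimum at Red.

Red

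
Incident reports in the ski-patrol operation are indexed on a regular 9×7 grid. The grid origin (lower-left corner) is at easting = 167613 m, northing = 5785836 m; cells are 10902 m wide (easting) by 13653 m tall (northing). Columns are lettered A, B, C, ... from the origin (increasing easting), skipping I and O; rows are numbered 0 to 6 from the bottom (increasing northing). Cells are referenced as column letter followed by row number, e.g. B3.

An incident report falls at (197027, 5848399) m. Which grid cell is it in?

Column index: ⌊(197027 − 167613) / 10902⌋ = ⌊2.698⌋ = 2 → column C
Row offset from origin: ⌊(5848399 − 5785836) / 13653⌋ = ⌊4.582⌋ = 4 → row 4

C4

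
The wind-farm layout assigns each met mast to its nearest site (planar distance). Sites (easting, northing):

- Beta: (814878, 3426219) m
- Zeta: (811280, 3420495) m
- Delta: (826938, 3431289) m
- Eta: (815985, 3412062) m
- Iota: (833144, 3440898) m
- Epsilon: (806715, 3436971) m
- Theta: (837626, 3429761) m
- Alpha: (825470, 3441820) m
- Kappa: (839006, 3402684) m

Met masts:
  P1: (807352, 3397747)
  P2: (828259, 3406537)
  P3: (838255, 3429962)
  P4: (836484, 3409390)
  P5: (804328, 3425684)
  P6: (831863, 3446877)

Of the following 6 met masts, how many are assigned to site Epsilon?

0

P1 → Eta
P2 → Kappa
P3 → Theta
P4 → Kappa
P5 → Zeta
P6 → Iota
0 of the 6 go to Epsilon.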